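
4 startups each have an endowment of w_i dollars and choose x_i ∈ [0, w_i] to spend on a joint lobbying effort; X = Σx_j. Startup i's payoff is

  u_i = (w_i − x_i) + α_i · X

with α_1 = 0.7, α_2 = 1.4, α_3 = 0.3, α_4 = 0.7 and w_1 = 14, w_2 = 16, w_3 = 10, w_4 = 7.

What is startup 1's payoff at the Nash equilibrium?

25.2

∂u_i/∂x_i = α_i − 1, so startup i contributes w_i if α_i > 1, else 0.
α_i > 1 for i ∈ {2}; NE contributions (0, 16, 0, 0), X = 16.
u_1 = (14 − 0) + 0.7·16 = 25.2.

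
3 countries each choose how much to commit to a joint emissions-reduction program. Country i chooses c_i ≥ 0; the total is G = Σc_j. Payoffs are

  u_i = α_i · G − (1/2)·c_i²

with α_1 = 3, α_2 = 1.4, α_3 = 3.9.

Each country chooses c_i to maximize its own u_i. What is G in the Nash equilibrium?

8.3

Country i's FOC: ∂u_i/∂c_i = α_i − c_i = 0, so c_i* = α_i.
NE contributions = (3, 1.4, 3.9); G = 8.3.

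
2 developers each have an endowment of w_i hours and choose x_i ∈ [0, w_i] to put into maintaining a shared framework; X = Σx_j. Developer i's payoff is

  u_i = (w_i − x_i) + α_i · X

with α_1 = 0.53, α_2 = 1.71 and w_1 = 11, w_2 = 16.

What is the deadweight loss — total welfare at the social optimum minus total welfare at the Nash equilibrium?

∂u_i/∂x_i = α_i − 1, so developer i contributes w_i if α_i > 1, else 0.
α_i > 1 for i ∈ {2}; NE contributions (0, 16), X = 16.
W^NE = Σw_i − X^NE + (Σα_i)·X^NE = 27 + 1.24·16 = 46.84.
Planner: ∂(Σu_j)/∂x_i = Σα_j − 1 = 1.24 > 0, so everyone contributes w_i; X^SO = 27, W^SO = 27 + 1.24·27 = 60.48.
Deadweight loss = 13.64.

13.64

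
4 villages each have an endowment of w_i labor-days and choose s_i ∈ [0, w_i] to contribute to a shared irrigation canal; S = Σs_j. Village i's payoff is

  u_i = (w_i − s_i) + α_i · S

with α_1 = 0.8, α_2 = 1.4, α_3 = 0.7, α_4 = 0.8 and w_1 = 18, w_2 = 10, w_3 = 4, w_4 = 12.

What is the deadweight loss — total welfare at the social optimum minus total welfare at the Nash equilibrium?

91.8

∂u_i/∂s_i = α_i − 1, so village i contributes w_i if α_i > 1, else 0.
α_i > 1 for i ∈ {2}; NE contributions (0, 10, 0, 0), S = 10.
W^NE = Σw_i − S^NE + (Σα_i)·S^NE = 44 + 2.7·10 = 71.
Planner: ∂(Σu_j)/∂s_i = Σα_j − 1 = 2.7 > 0, so everyone contributes w_i; S^SO = 44, W^SO = 44 + 2.7·44 = 162.8.
Deadweight loss = 91.8.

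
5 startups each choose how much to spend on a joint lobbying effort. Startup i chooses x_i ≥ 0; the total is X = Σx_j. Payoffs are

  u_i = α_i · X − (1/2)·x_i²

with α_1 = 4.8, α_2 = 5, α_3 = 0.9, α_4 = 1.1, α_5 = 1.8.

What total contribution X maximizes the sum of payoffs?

Planner FOC: ∂(Σu_j)/∂x_i = (Σα_j) − x_i = 0, so x_i^SO = Σα_j = 13.6 for every i; X^SO = 68.

68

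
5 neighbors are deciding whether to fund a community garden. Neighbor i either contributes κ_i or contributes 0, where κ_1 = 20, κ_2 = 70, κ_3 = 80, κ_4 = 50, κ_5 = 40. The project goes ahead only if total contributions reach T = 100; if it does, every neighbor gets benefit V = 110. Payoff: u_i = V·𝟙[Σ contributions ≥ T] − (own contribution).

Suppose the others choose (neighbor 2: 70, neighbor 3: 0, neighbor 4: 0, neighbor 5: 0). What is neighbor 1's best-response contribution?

Others' total = 70. Even contributing 20 gives 90 < 100: no benefit either way.
Best response: 0.

0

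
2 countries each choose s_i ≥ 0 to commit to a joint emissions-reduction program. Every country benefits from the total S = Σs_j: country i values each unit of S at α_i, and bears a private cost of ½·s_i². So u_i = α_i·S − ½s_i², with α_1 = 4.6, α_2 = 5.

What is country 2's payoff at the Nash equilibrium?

35.5

Country i's FOC: ∂u_i/∂s_i = α_i − s_i = 0, so s_i* = α_i.
NE contributions = (4.6, 5); S = 9.6.
u_2 = α_2·S − ½·(s_2)² = 5·9.6 − ½·5² = 35.5.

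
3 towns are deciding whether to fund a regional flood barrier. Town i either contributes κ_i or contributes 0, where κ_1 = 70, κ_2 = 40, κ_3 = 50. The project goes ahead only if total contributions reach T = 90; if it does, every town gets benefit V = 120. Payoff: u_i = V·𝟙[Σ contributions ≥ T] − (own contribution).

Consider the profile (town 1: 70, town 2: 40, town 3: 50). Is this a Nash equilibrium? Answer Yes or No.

Total = 160 ≥ 90: provided.
Town 1 (pledges 70, payoff 50): dropping to 0 → total 90, payoff 120. Profitable deviation.

No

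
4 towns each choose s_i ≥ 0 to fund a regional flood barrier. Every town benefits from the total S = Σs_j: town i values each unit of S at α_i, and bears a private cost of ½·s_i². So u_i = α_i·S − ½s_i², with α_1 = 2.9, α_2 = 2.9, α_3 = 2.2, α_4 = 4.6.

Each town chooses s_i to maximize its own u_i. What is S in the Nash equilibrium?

Town i's FOC: ∂u_i/∂s_i = α_i − s_i = 0, so s_i* = α_i.
NE contributions = (2.9, 2.9, 2.2, 4.6); S = 12.6.

12.6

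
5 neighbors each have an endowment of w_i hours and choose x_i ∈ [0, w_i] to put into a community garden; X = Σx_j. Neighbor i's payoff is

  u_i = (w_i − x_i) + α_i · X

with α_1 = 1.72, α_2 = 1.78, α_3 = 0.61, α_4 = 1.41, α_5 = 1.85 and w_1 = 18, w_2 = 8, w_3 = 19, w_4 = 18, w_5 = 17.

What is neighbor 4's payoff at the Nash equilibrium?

86.01

∂u_i/∂x_i = α_i − 1, so neighbor i contributes w_i if α_i > 1, else 0.
α_i > 1 for i ∈ {1, 2, 4, 5}; NE contributions (18, 8, 0, 18, 17), X = 61.
u_4 = (18 − 18) + 1.41·61 = 86.01.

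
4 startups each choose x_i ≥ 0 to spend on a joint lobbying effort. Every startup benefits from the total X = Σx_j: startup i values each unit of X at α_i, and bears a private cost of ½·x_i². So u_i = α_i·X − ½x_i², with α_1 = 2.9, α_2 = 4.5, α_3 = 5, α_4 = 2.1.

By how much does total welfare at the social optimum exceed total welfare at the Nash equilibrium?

Startup i's FOC: ∂u_i/∂x_i = α_i − x_i = 0, so x_i* = α_i.
NE contributions = (2.9, 4.5, 5, 2.1); X = 14.5.
W^NE = (Σα)·X − ½Σα_i² = 14.5² − ½·58.07 = 181.215.
Planner sets x_i = Σα_j = 14.5 for every i, so X^SO = 4·14.5 = 58.
W^SO = (Σα)·X^SO − ½·4·(Σα)² = (4/2)·14.5² = 420.5.
Deadweight loss = W^SO − W^NE = 239.285.

239.285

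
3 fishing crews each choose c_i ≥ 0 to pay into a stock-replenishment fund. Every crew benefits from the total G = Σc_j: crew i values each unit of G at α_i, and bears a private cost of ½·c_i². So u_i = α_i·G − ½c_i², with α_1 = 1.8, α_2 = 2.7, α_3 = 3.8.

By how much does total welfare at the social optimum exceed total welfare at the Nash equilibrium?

46.93

Crew i's FOC: ∂u_i/∂c_i = α_i − c_i = 0, so c_i* = α_i.
NE contributions = (1.8, 2.7, 3.8); G = 8.3.
W^NE = (Σα)·G − ½Σα_i² = 8.3² − ½·24.97 = 56.405.
Planner sets c_i = Σα_j = 8.3 for every i, so G^SO = 3·8.3 = 24.9.
W^SO = (Σα)·G^SO − ½·3·(Σα)² = (3/2)·8.3² = 103.335.
Deadweight loss = W^SO − W^NE = 46.93.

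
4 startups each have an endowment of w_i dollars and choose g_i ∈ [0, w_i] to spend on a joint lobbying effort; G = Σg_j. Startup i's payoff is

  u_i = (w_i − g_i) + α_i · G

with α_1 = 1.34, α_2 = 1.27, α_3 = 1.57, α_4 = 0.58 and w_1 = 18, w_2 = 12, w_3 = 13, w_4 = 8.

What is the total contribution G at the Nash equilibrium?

∂u_i/∂g_i = α_i − 1, so startup i contributes w_i if α_i > 1, else 0.
α_i > 1 for i ∈ {1, 2, 3}; NE contributions (18, 12, 13, 0), G = 43.

43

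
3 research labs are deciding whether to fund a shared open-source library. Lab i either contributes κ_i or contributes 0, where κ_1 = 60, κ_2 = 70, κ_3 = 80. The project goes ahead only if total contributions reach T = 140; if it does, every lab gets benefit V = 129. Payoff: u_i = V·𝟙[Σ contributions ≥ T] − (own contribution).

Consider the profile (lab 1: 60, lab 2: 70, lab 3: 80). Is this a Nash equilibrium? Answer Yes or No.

No

Total = 210 ≥ 140: provided.
Lab 1 (pledges 60, payoff 69): dropping to 0 → total 150, payoff 129. Profitable deviation.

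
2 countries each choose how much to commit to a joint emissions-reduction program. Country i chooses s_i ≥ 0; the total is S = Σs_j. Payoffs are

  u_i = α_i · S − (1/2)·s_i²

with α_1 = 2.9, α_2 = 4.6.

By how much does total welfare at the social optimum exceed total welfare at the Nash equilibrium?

14.785

Country i's FOC: ∂u_i/∂s_i = α_i − s_i = 0, so s_i* = α_i.
NE contributions = (2.9, 4.6); S = 7.5.
W^NE = (Σα)·S − ½Σα_i² = 7.5² − ½·29.57 = 41.465.
Planner sets s_i = Σα_j = 7.5 for every i, so S^SO = 2·7.5 = 15.
W^SO = (Σα)·S^SO − ½·2·(Σα)² = (2/2)·7.5² = 56.25.
Deadweight loss = W^SO − W^NE = 14.785.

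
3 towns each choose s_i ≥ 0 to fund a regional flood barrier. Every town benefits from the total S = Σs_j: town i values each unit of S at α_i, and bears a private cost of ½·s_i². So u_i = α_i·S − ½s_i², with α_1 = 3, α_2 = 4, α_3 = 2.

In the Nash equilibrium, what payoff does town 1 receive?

Town i's FOC: ∂u_i/∂s_i = α_i − s_i = 0, so s_i* = α_i.
NE contributions = (3, 4, 2); S = 9.
u_1 = α_1·S − ½·(s_1)² = 3·9 − ½·3² = 22.5.

22.5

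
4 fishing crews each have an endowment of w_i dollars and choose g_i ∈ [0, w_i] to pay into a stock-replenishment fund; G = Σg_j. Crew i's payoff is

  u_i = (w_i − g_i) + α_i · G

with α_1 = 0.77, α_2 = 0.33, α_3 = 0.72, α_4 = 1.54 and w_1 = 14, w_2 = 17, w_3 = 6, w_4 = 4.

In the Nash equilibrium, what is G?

4

∂u_i/∂g_i = α_i − 1, so crew i contributes w_i if α_i > 1, else 0.
α_i > 1 for i ∈ {4}; NE contributions (0, 0, 0, 4), G = 4.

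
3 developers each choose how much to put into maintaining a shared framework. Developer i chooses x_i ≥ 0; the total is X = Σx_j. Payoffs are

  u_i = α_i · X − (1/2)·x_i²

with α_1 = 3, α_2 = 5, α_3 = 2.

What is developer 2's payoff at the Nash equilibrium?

Developer i's FOC: ∂u_i/∂x_i = α_i − x_i = 0, so x_i* = α_i.
NE contributions = (3, 5, 2); X = 10.
u_2 = α_2·X − ½·(x_2)² = 5·10 − ½·5² = 37.5.

37.5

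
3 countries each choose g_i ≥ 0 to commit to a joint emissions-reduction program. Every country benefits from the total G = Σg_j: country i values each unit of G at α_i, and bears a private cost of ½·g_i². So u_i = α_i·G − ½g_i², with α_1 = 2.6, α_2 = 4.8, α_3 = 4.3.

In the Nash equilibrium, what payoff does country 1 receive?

27.04

Country i's FOC: ∂u_i/∂g_i = α_i − g_i = 0, so g_i* = α_i.
NE contributions = (2.6, 4.8, 4.3); G = 11.7.
u_1 = α_1·G − ½·(g_1)² = 2.6·11.7 − ½·2.6² = 27.04.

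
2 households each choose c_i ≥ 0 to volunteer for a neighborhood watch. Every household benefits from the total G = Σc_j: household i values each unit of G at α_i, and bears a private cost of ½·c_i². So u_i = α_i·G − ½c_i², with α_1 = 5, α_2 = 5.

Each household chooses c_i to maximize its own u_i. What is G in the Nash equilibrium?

Household i's FOC: ∂u_i/∂c_i = α_i − c_i = 0, so c_i* = α_i.
NE contributions = (5, 5); G = 10.

10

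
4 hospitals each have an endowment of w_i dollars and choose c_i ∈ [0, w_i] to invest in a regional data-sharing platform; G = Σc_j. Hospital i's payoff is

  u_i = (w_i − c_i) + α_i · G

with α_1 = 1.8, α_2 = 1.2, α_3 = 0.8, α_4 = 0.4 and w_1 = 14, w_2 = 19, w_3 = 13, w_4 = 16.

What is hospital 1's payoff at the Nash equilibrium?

59.4

∂u_i/∂c_i = α_i − 1, so hospital i contributes w_i if α_i > 1, else 0.
α_i > 1 for i ∈ {1, 2}; NE contributions (14, 19, 0, 0), G = 33.
u_1 = (14 − 14) + 1.8·33 = 59.4.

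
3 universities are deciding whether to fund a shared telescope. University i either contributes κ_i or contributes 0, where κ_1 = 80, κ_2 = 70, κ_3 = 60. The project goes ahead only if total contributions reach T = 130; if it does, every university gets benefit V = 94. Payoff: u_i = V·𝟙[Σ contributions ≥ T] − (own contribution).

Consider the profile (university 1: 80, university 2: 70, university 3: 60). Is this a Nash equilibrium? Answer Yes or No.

Total = 210 ≥ 130: provided.
University 1 (pledges 80, payoff 14): dropping to 0 → total 130, payoff 94. Profitable deviation.

No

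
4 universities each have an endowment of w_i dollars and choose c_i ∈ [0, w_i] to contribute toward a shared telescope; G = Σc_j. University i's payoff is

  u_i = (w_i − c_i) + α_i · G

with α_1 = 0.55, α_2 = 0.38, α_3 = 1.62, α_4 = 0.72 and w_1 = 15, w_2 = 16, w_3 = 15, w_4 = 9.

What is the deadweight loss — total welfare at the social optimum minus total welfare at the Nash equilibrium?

90.8

∂u_i/∂c_i = α_i − 1, so university i contributes w_i if α_i > 1, else 0.
α_i > 1 for i ∈ {3}; NE contributions (0, 0, 15, 0), G = 15.
W^NE = Σw_i − G^NE + (Σα_i)·G^NE = 55 + 2.27·15 = 89.05.
Planner: ∂(Σu_j)/∂c_i = Σα_j − 1 = 2.27 > 0, so everyone contributes w_i; G^SO = 55, W^SO = 55 + 2.27·55 = 179.85.
Deadweight loss = 90.8.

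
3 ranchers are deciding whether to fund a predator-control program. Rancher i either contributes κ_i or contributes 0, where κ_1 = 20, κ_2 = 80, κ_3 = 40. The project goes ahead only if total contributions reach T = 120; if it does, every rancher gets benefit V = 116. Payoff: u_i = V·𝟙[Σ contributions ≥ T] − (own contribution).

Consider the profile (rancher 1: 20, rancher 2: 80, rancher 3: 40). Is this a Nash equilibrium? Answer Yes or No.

Total = 140 ≥ 120: provided.
Rancher 1 (pledges 20, payoff 96): dropping to 0 → total 120, payoff 116. Profitable deviation.

No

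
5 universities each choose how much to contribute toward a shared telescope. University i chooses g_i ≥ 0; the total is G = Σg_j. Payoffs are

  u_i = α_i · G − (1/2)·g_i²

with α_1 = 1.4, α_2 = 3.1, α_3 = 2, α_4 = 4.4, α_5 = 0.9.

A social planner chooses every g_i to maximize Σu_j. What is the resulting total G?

59

Planner FOC: ∂(Σu_j)/∂g_i = (Σα_j) − g_i = 0, so g_i^SO = Σα_j = 11.8 for every i; G^SO = 59.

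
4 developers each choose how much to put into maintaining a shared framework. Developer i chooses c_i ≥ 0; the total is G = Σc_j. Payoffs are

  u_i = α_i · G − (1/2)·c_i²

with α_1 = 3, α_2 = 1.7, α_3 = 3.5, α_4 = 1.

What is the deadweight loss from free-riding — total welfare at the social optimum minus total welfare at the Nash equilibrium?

97.21

Developer i's FOC: ∂u_i/∂c_i = α_i − c_i = 0, so c_i* = α_i.
NE contributions = (3, 1.7, 3.5, 1); G = 9.2.
W^NE = (Σα)·G − ½Σα_i² = 9.2² − ½·25.14 = 72.07.
Planner sets c_i = Σα_j = 9.2 for every i, so G^SO = 4·9.2 = 36.8.
W^SO = (Σα)·G^SO − ½·4·(Σα)² = (4/2)·9.2² = 169.28.
Deadweight loss = W^SO − W^NE = 97.21.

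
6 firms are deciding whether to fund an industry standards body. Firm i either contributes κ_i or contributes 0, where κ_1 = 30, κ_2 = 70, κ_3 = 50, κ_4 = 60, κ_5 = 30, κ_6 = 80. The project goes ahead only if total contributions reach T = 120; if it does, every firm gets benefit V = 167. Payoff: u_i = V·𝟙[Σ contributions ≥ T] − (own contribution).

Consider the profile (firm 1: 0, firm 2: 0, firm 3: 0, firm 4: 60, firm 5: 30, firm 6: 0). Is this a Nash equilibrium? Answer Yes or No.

No

Total = 90 < 120: not provided.
Firm 1 (pledges 0, payoff 0): pledging 30 → total 120, payoff 137. Profitable deviation.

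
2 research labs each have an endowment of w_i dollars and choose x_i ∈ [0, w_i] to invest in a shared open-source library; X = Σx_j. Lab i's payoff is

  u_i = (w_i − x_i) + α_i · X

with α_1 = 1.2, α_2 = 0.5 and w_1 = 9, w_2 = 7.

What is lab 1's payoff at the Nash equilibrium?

∂u_i/∂x_i = α_i − 1, so lab i contributes w_i if α_i > 1, else 0.
α_i > 1 for i ∈ {1}; NE contributions (9, 0), X = 9.
u_1 = (9 − 9) + 1.2·9 = 10.8.

10.8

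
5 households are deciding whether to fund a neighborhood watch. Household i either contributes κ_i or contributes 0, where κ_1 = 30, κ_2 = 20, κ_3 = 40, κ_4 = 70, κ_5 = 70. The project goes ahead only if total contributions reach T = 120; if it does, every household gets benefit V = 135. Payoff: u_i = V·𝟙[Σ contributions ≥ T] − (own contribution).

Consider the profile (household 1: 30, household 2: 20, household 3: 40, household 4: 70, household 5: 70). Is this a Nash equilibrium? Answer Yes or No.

No

Total = 230 ≥ 120: provided.
Household 1 (pledges 30, payoff 105): dropping to 0 → total 200, payoff 135. Profitable deviation.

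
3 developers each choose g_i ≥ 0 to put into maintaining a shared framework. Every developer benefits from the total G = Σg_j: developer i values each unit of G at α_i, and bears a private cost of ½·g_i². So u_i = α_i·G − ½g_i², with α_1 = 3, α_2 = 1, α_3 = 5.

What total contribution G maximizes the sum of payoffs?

Planner FOC: ∂(Σu_j)/∂g_i = (Σα_j) − g_i = 0, so g_i^SO = Σα_j = 9 for every i; G^SO = 27.

27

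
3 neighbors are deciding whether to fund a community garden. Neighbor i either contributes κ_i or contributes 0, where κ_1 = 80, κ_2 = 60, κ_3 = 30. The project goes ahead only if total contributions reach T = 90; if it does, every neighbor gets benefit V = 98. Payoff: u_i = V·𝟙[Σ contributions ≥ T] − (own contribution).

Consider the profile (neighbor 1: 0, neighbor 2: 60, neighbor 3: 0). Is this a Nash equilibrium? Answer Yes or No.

No

Total = 60 < 90: not provided.
Neighbor 1 (pledges 0, payoff 0): pledging 80 → total 140, payoff 18. Profitable deviation.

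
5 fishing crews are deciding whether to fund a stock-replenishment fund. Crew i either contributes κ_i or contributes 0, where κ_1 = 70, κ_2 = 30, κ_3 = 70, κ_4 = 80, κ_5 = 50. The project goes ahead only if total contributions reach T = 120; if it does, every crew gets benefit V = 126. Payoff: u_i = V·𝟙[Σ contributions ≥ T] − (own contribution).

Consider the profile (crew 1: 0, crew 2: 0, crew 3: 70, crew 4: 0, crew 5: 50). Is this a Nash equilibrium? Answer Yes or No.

Yes

Total = 120 ≥ 120: provided.
Crew 1 (pledges 0, payoff 126): pledging 70 → total 190, payoff 56. No gain.
Crew 2 (pledges 0, payoff 126): pledging 30 → total 150, payoff 96. No gain.
Crew 3 (pledges 70, payoff 56): dropping to 0 → total 50, payoff 0. No gain.
Crew 4 (pledges 0, payoff 126): pledging 80 → total 200, payoff 46. No gain.
Crew 5 (pledges 50, payoff 76): dropping to 0 → total 70, payoff 0. No gain.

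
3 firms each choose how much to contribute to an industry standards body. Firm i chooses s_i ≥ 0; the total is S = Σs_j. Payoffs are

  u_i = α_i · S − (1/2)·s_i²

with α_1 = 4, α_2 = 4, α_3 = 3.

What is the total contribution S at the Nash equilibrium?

Firm i's FOC: ∂u_i/∂s_i = α_i − s_i = 0, so s_i* = α_i.
NE contributions = (4, 4, 3); S = 11.

11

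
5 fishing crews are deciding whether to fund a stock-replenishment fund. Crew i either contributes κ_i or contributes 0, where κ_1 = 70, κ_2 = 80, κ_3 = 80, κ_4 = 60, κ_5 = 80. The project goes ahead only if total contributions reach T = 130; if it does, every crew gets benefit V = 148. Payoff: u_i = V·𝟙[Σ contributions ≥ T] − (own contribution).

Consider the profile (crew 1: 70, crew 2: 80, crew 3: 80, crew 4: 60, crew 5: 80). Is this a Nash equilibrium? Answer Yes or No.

Total = 370 ≥ 130: provided.
Crew 1 (pledges 70, payoff 78): dropping to 0 → total 300, payoff 148. Profitable deviation.

No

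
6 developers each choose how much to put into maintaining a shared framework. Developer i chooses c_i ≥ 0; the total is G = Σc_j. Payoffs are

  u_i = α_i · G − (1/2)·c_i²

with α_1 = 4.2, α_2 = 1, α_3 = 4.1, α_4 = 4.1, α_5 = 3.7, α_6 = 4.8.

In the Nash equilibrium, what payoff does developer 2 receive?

Developer i's FOC: ∂u_i/∂c_i = α_i − c_i = 0, so c_i* = α_i.
NE contributions = (4.2, 1, 4.1, 4.1, 3.7, 4.8); G = 21.9.
u_2 = α_2·G − ½·(c_2)² = 1·21.9 − ½·1² = 21.4.

21.4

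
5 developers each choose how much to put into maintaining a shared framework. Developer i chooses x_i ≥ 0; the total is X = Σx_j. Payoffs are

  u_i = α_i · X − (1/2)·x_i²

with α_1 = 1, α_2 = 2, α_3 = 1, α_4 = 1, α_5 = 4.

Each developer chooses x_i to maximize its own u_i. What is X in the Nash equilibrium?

9

Developer i's FOC: ∂u_i/∂x_i = α_i − x_i = 0, so x_i* = α_i.
NE contributions = (1, 2, 1, 1, 4); X = 9.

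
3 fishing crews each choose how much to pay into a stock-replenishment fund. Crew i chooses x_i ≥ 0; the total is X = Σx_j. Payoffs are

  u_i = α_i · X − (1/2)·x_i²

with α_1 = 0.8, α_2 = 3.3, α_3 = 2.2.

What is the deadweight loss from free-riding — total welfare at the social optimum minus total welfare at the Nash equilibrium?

Crew i's FOC: ∂u_i/∂x_i = α_i − x_i = 0, so x_i* = α_i.
NE contributions = (0.8, 3.3, 2.2); X = 6.3.
W^NE = (Σα)·X − ½Σα_i² = 6.3² − ½·16.37 = 31.505.
Planner sets x_i = Σα_j = 6.3 for every i, so X^SO = 3·6.3 = 18.9.
W^SO = (Σα)·X^SO − ½·3·(Σα)² = (3/2)·6.3² = 59.535.
Deadweight loss = W^SO − W^NE = 28.03.

28.03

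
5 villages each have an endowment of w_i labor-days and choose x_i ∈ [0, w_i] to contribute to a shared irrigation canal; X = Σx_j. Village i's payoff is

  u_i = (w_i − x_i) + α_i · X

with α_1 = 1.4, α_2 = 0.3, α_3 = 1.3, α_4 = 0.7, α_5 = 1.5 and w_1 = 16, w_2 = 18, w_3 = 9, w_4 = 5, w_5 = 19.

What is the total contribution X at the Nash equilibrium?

∂u_i/∂x_i = α_i − 1, so village i contributes w_i if α_i > 1, else 0.
α_i > 1 for i ∈ {1, 3, 5}; NE contributions (16, 0, 9, 0, 19), X = 44.

44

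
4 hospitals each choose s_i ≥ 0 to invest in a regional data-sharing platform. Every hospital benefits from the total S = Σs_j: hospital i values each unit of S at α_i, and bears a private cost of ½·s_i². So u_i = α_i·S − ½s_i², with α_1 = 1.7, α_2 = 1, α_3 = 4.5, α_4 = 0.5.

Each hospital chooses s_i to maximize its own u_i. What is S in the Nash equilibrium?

7.7

Hospital i's FOC: ∂u_i/∂s_i = α_i − s_i = 0, so s_i* = α_i.
NE contributions = (1.7, 1, 4.5, 0.5); S = 7.7.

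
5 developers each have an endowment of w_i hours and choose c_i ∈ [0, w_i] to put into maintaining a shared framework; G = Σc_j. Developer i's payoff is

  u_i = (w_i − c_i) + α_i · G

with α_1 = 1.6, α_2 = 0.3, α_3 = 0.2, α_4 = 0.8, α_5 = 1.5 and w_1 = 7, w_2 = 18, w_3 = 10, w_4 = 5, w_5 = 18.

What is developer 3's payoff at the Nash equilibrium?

15

∂u_i/∂c_i = α_i − 1, so developer i contributes w_i if α_i > 1, else 0.
α_i > 1 for i ∈ {1, 5}; NE contributions (7, 0, 0, 0, 18), G = 25.
u_3 = (10 − 0) + 0.2·25 = 15.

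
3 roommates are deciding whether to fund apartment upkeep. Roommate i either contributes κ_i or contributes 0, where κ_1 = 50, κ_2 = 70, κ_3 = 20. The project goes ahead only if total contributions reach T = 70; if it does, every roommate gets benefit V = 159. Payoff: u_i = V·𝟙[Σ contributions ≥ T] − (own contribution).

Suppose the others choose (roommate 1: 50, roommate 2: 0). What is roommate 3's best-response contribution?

20

Others' total = 50. Contributing 20 brings total to 70 ≥ 70: gain V − κ_3 = 139.
Best response: 20.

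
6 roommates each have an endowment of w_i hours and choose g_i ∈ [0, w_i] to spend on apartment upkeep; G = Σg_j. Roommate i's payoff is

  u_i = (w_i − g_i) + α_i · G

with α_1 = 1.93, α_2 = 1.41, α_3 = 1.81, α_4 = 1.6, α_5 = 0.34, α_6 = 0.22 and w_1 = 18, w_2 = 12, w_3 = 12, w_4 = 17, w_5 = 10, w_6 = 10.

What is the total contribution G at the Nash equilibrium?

∂u_i/∂g_i = α_i − 1, so roommate i contributes w_i if α_i > 1, else 0.
α_i > 1 for i ∈ {1, 2, 3, 4}; NE contributions (18, 12, 12, 17, 0, 0), G = 59.

59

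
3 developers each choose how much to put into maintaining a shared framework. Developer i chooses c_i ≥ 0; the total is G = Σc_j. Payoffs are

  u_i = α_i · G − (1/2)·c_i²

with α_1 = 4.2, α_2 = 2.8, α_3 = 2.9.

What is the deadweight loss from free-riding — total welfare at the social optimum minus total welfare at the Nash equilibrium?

65.95

Developer i's FOC: ∂u_i/∂c_i = α_i − c_i = 0, so c_i* = α_i.
NE contributions = (4.2, 2.8, 2.9); G = 9.9.
W^NE = (Σα)·G − ½Σα_i² = 9.9² − ½·33.89 = 81.065.
Planner sets c_i = Σα_j = 9.9 for every i, so G^SO = 3·9.9 = 29.7.
W^SO = (Σα)·G^SO − ½·3·(Σα)² = (3/2)·9.9² = 147.015.
Deadweight loss = W^SO − W^NE = 65.95.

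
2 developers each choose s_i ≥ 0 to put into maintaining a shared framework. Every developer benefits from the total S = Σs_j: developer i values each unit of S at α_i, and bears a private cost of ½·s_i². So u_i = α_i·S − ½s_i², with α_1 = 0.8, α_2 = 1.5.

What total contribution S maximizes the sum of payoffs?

Planner FOC: ∂(Σu_j)/∂s_i = (Σα_j) − s_i = 0, so s_i^SO = Σα_j = 2.3 for every i; S^SO = 4.6.

4.6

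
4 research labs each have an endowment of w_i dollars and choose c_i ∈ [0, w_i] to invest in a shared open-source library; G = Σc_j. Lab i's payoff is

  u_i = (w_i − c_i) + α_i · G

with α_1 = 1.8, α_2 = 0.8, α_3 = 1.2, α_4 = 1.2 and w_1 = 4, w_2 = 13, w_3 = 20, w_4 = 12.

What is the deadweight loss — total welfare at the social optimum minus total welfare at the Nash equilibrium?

52

∂u_i/∂c_i = α_i − 1, so lab i contributes w_i if α_i > 1, else 0.
α_i > 1 for i ∈ {1, 3, 4}; NE contributions (4, 0, 20, 12), G = 36.
W^NE = Σw_i − G^NE + (Σα_i)·G^NE = 49 + 4·36 = 193.
Planner: ∂(Σu_j)/∂c_i = Σα_j − 1 = 4 > 0, so everyone contributes w_i; G^SO = 49, W^SO = 49 + 4·49 = 245.
Deadweight loss = 52.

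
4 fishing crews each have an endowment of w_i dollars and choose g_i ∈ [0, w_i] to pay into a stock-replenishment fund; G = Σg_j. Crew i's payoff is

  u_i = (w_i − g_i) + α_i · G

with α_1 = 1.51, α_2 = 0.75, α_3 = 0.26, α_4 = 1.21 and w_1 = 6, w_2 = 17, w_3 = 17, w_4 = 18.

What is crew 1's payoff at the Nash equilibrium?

36.24

∂u_i/∂g_i = α_i − 1, so crew i contributes w_i if α_i > 1, else 0.
α_i > 1 for i ∈ {1, 4}; NE contributions (6, 0, 0, 18), G = 24.
u_1 = (6 − 6) + 1.51·24 = 36.24.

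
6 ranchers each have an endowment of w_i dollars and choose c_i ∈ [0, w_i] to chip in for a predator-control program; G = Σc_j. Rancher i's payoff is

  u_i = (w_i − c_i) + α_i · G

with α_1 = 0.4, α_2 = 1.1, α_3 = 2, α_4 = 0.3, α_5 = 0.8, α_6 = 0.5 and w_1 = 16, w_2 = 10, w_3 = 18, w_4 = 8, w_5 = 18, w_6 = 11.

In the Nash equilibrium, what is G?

∂u_i/∂c_i = α_i − 1, so rancher i contributes w_i if α_i > 1, else 0.
α_i > 1 for i ∈ {2, 3}; NE contributions (0, 10, 18, 0, 0, 0), G = 28.

28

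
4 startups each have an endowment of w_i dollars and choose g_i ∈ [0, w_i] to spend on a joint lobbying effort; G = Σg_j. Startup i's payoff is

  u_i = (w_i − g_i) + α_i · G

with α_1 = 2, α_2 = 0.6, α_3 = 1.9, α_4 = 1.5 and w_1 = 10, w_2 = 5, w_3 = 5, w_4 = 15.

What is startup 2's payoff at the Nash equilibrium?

23

∂u_i/∂g_i = α_i − 1, so startup i contributes w_i if α_i > 1, else 0.
α_i > 1 for i ∈ {1, 3, 4}; NE contributions (10, 0, 5, 15), G = 30.
u_2 = (5 − 0) + 0.6·30 = 23.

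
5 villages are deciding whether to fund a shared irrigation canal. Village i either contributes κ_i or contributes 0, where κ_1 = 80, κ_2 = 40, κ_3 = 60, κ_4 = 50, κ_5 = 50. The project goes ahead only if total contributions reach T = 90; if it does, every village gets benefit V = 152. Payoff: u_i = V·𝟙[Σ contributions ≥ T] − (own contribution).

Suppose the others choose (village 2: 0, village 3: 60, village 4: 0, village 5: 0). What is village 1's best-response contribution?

Others' total = 60. Contributing 80 brings total to 140 ≥ 90: gain V − κ_1 = 72.
Best response: 80.

80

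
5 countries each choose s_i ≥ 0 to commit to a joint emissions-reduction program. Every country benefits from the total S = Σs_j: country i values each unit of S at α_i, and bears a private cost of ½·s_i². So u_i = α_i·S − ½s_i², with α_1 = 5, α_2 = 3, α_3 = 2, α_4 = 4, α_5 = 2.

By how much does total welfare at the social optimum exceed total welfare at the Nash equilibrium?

413

Country i's FOC: ∂u_i/∂s_i = α_i − s_i = 0, so s_i* = α_i.
NE contributions = (5, 3, 2, 4, 2); S = 16.
W^NE = (Σα)·S − ½Σα_i² = 16² − ½·58 = 227.
Planner sets s_i = Σα_j = 16 for every i, so S^SO = 5·16 = 80.
W^SO = (Σα)·S^SO − ½·5·(Σα)² = (5/2)·16² = 640.
Deadweight loss = W^SO − W^NE = 413.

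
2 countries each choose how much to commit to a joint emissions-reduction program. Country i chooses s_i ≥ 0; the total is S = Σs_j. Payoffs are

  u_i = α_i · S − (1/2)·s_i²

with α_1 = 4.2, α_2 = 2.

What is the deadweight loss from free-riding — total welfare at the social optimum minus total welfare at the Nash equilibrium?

Country i's FOC: ∂u_i/∂s_i = α_i − s_i = 0, so s_i* = α_i.
NE contributions = (4.2, 2); S = 6.2.
W^NE = (Σα)·S − ½Σα_i² = 6.2² − ½·21.64 = 27.62.
Planner sets s_i = Σα_j = 6.2 for every i, so S^SO = 2·6.2 = 12.4.
W^SO = (Σα)·S^SO − ½·2·(Σα)² = (2/2)·6.2² = 38.44.
Deadweight loss = W^SO − W^NE = 10.82.

10.82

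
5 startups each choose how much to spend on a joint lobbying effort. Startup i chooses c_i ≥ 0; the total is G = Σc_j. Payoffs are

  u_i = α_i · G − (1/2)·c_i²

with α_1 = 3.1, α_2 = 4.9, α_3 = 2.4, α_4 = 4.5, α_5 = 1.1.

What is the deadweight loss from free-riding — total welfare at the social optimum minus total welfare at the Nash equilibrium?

Startup i's FOC: ∂u_i/∂c_i = α_i − c_i = 0, so c_i* = α_i.
NE contributions = (3.1, 4.9, 2.4, 4.5, 1.1); G = 16.
W^NE = (Σα)·G − ½Σα_i² = 16² − ½·60.84 = 225.58.
Planner sets c_i = Σα_j = 16 for every i, so G^SO = 5·16 = 80.
W^SO = (Σα)·G^SO − ½·5·(Σα)² = (5/2)·16² = 640.
Deadweight loss = W^SO − W^NE = 414.42.

414.42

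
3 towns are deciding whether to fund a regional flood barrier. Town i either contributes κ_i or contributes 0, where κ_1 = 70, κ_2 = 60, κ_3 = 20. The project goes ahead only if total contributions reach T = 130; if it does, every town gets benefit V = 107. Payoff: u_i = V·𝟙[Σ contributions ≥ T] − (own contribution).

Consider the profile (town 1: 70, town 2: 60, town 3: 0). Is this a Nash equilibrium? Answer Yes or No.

Total = 130 ≥ 130: provided.
Town 1 (pledges 70, payoff 37): dropping to 0 → total 60, payoff 0. No gain.
Town 2 (pledges 60, payoff 47): dropping to 0 → total 70, payoff 0. No gain.
Town 3 (pledges 0, payoff 107): pledging 20 → total 150, payoff 87. No gain.

Yes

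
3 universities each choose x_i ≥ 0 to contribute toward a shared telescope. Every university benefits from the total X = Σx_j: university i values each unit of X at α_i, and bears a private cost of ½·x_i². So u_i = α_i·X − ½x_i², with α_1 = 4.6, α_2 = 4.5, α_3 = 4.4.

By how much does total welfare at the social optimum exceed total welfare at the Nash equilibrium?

University i's FOC: ∂u_i/∂x_i = α_i − x_i = 0, so x_i* = α_i.
NE contributions = (4.6, 4.5, 4.4); X = 13.5.
W^NE = (Σα)·X − ½Σα_i² = 13.5² − ½·60.77 = 151.865.
Planner sets x_i = Σα_j = 13.5 for every i, so X^SO = 3·13.5 = 40.5.
W^SO = (Σα)·X^SO − ½·3·(Σα)² = (3/2)·13.5² = 273.375.
Deadweight loss = W^SO − W^NE = 121.51.

121.51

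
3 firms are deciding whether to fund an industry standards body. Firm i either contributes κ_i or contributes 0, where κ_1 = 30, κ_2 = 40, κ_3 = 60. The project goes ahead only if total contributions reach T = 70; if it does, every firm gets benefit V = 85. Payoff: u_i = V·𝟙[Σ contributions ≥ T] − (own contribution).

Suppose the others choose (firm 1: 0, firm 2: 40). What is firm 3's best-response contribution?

60

Others' total = 40. Contributing 60 brings total to 100 ≥ 70: gain V − κ_3 = 25.
Best response: 60.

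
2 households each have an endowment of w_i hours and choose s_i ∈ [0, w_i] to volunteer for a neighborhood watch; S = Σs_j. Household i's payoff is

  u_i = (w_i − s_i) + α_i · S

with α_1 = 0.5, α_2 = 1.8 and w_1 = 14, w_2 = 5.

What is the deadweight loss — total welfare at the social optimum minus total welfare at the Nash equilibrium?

∂u_i/∂s_i = α_i − 1, so household i contributes w_i if α_i > 1, else 0.
α_i > 1 for i ∈ {2}; NE contributions (0, 5), S = 5.
W^NE = Σw_i − S^NE + (Σα_i)·S^NE = 19 + 1.3·5 = 25.5.
Planner: ∂(Σu_j)/∂s_i = Σα_j − 1 = 1.3 > 0, so everyone contributes w_i; S^SO = 19, W^SO = 19 + 1.3·19 = 43.7.
Deadweight loss = 18.2.

18.2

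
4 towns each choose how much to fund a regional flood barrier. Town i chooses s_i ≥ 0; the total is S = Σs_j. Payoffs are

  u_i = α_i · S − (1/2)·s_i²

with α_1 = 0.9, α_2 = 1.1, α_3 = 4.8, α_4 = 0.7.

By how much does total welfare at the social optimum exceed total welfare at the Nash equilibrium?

69.025

Town i's FOC: ∂u_i/∂s_i = α_i − s_i = 0, so s_i* = α_i.
NE contributions = (0.9, 1.1, 4.8, 0.7); S = 7.5.
W^NE = (Σα)·S − ½Σα_i² = 7.5² − ½·25.55 = 43.475.
Planner sets s_i = Σα_j = 7.5 for every i, so S^SO = 4·7.5 = 30.
W^SO = (Σα)·S^SO − ½·4·(Σα)² = (4/2)·7.5² = 112.5.
Deadweight loss = W^SO − W^NE = 69.025.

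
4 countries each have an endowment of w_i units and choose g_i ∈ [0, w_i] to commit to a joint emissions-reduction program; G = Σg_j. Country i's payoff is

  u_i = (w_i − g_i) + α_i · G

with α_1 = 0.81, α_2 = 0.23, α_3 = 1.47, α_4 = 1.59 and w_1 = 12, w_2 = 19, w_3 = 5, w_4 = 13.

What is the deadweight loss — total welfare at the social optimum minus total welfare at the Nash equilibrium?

∂u_i/∂g_i = α_i − 1, so country i contributes w_i if α_i > 1, else 0.
α_i > 1 for i ∈ {3, 4}; NE contributions (0, 0, 5, 13), G = 18.
W^NE = Σw_i − G^NE + (Σα_i)·G^NE = 49 + 3.1·18 = 104.8.
Planner: ∂(Σu_j)/∂g_i = Σα_j − 1 = 3.1 > 0, so everyone contributes w_i; G^SO = 49, W^SO = 49 + 3.1·49 = 200.9.
Deadweight loss = 96.1.

96.1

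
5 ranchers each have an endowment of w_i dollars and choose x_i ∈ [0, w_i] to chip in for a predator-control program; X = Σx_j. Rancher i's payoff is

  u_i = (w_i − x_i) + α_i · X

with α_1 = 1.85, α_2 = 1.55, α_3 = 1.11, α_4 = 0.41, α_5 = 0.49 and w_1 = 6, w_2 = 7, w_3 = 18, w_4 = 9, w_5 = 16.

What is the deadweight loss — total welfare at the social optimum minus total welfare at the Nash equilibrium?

∂u_i/∂x_i = α_i − 1, so rancher i contributes w_i if α_i > 1, else 0.
α_i > 1 for i ∈ {1, 2, 3}; NE contributions (6, 7, 18, 0, 0), X = 31.
W^NE = Σw_i − X^NE + (Σα_i)·X^NE = 56 + 4.41·31 = 192.71.
Planner: ∂(Σu_j)/∂x_i = Σα_j − 1 = 4.41 > 0, so everyone contributes w_i; X^SO = 56, W^SO = 56 + 4.41·56 = 302.96.
Deadweight loss = 110.25.

110.25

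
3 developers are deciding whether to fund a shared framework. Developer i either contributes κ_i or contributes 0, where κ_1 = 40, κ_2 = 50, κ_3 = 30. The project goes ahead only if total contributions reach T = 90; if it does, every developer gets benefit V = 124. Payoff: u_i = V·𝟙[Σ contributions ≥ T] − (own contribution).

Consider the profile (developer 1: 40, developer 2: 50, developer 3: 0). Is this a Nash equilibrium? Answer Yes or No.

Yes

Total = 90 ≥ 90: provided.
Developer 1 (pledges 40, payoff 84): dropping to 0 → total 50, payoff 0. No gain.
Developer 2 (pledges 50, payoff 74): dropping to 0 → total 40, payoff 0. No gain.
Developer 3 (pledges 0, payoff 124): pledging 30 → total 120, payoff 94. No gain.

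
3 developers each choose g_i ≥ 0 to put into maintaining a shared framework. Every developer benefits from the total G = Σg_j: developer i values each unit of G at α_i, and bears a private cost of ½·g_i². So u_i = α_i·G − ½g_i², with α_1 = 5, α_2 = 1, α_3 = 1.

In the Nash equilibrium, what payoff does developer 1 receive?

22.5

Developer i's FOC: ∂u_i/∂g_i = α_i − g_i = 0, so g_i* = α_i.
NE contributions = (5, 1, 1); G = 7.
u_1 = α_1·G − ½·(g_1)² = 5·7 − ½·5² = 22.5.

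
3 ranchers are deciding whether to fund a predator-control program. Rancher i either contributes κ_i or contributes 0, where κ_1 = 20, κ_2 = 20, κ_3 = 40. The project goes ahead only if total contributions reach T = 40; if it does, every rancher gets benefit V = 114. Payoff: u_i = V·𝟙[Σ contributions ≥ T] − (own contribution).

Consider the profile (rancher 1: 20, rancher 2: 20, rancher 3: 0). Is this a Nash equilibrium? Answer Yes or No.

Yes

Total = 40 ≥ 40: provided.
Rancher 1 (pledges 20, payoff 94): dropping to 0 → total 20, payoff 0. No gain.
Rancher 2 (pledges 20, payoff 94): dropping to 0 → total 20, payoff 0. No gain.
Rancher 3 (pledges 0, payoff 114): pledging 40 → total 80, payoff 74. No gain.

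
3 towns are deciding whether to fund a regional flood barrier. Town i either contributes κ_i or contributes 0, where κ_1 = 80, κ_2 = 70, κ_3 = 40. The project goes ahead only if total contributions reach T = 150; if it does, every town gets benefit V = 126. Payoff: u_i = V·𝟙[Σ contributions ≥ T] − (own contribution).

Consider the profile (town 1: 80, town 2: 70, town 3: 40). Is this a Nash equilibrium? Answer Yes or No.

Total = 190 ≥ 150: provided.
Town 1 (pledges 80, payoff 46): dropping to 0 → total 110, payoff 0. No gain.
Town 2 (pledges 70, payoff 56): dropping to 0 → total 120, payoff 0. No gain.
Town 3 (pledges 40, payoff 86): dropping to 0 → total 150, payoff 126. Profitable deviation.

No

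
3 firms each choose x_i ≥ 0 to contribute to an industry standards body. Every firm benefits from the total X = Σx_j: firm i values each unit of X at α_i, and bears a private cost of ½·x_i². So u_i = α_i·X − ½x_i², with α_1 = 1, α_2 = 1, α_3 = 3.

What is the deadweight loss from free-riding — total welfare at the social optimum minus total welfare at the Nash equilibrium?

18

Firm i's FOC: ∂u_i/∂x_i = α_i − x_i = 0, so x_i* = α_i.
NE contributions = (1, 1, 3); X = 5.
W^NE = (Σα)·X − ½Σα_i² = 5² − ½·11 = 19.5.
Planner sets x_i = Σα_j = 5 for every i, so X^SO = 3·5 = 15.
W^SO = (Σα)·X^SO − ½·3·(Σα)² = (3/2)·5² = 37.5.
Deadweight loss = W^SO − W^NE = 18.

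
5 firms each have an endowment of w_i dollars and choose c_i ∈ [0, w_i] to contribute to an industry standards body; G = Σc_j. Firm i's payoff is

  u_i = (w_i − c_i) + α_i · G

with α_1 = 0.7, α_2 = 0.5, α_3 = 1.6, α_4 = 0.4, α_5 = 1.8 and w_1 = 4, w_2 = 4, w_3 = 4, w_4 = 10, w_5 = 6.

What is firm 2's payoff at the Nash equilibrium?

∂u_i/∂c_i = α_i − 1, so firm i contributes w_i if α_i > 1, else 0.
α_i > 1 for i ∈ {3, 5}; NE contributions (0, 0, 4, 0, 6), G = 10.
u_2 = (4 − 0) + 0.5·10 = 9.

9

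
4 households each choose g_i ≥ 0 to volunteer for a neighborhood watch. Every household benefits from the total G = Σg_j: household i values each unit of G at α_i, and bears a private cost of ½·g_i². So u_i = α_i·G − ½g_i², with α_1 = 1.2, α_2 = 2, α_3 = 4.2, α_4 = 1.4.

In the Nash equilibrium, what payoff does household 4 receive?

Household i's FOC: ∂u_i/∂g_i = α_i − g_i = 0, so g_i* = α_i.
NE contributions = (1.2, 2, 4.2, 1.4); G = 8.8.
u_4 = α_4·G − ½·(g_4)² = 1.4·8.8 − ½·1.4² = 11.34.

11.34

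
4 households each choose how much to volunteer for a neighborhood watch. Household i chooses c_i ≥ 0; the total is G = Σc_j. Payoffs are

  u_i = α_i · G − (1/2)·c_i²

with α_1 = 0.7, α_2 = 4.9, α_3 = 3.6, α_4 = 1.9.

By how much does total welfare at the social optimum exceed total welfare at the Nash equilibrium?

Household i's FOC: ∂u_i/∂c_i = α_i − c_i = 0, so c_i* = α_i.
NE contributions = (0.7, 4.9, 3.6, 1.9); G = 11.1.
W^NE = (Σα)·G − ½Σα_i² = 11.1² − ½·41.07 = 102.675.
Planner sets c_i = Σα_j = 11.1 for every i, so G^SO = 4·11.1 = 44.4.
W^SO = (Σα)·G^SO − ½·4·(Σα)² = (4/2)·11.1² = 246.42.
Deadweight loss = W^SO − W^NE = 143.745.

143.745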